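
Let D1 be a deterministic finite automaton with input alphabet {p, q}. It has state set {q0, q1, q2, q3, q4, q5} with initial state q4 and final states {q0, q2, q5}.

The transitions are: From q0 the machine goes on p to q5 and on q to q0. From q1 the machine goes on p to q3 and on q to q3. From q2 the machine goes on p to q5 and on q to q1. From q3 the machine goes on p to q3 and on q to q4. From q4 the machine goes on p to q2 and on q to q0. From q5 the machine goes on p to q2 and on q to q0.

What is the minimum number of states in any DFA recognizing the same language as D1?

6

All states are reachable from the start state.
P0 = {q0,q2,q5} | {q1,q3,q4}.
Refine {q0,q2,q5} on symbol q: members go to different blocks, giving {q0,q5} and {q2}.
Refine {q0,q5} on symbol p: members go to different blocks, giving {q0} and {q5}.
Refine {q1,q3,q4} on symbol p: members go to different blocks, giving {q1,q3} and {q4}.
Split {q1,q3} by δ(·,q) → {q1} and {q3}.
No further refinement is possible. Final partition (6 blocks): {q0} | {q1} | {q2} | {q5} | {q4} | {q3}.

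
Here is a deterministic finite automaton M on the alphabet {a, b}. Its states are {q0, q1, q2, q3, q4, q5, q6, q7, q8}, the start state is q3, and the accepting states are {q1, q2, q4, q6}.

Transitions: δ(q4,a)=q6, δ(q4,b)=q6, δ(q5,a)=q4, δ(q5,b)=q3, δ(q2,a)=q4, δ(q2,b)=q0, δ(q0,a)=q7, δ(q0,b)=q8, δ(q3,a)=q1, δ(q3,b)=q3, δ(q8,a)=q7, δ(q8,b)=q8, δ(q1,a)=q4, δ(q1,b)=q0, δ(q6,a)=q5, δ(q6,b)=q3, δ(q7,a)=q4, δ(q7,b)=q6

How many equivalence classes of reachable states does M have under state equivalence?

Reachable states from the start: {q0,q1,q3,q4,q5,q6,q7,q8}. Unreachable: {q2} — drop them.
Start with accepting vs non-accepting: {q1,q4,q6} | {q0,q3,q5,q7,q8}.
Split {q1,q4,q6} by δ(·,a) → {q1,q4} and {q6}.
Refine {q1,q4} on symbol a: members go to different blocks, giving {q1} and {q4}.
Split {q0,q3,q5,q7,q8} by δ(·,a) → {q0,q8} and {q5,q7} and {q3}.
On input b, block {q5,q7} splits into {q5} and {q7}.
The partition is now stable with 7 blocks: {q1} | {q0,q8} | {q6} | {q4} | {q5} | {q3} | {q7}.

7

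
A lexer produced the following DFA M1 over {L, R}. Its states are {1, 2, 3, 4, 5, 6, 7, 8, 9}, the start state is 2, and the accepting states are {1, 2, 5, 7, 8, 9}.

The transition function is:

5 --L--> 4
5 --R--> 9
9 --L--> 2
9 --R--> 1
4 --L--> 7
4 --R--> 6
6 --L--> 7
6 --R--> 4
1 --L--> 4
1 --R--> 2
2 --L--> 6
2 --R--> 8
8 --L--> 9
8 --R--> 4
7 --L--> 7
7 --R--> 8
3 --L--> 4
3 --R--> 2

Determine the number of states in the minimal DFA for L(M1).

6

States {3,5} cannot be reached from the start state, so discard them.
Initial partition by acceptance: {1,2,7,8,9} | {4,6}.
Split {1,2,7,8,9} by δ(·,L) → {7,8,9} and {1,2}.
Refine {7,8,9} on symbol L: members go to different blocks, giving {7,8} and {9}.
Split {7,8} by δ(·,L) → {7} and {8}.
Split {1,2} by δ(·,R) → {1} and {2}.
No further refinement is possible. Final partition (6 blocks): {7} | {4,6} | {1} | {9} | {8} | {2}.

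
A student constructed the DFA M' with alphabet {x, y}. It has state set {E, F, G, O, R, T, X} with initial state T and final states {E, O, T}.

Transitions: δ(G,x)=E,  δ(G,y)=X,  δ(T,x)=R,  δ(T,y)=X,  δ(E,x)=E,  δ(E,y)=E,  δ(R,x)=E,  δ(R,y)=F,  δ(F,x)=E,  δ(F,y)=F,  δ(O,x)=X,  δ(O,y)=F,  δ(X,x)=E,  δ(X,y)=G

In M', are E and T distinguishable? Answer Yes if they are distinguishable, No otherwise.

States {O} cannot be reached from the start state, so discard them.
Initial partition by acceptance: {E,T} | {F,G,R,X}.
On input x, block {E,T} splits into {T} and {E}.
The partition is now stable with 3 blocks: {T} | {F,G,R,X} | {E}.
E and T end up in different blocks, so they are distinguishable. For instance, the string 'x' is accepted from only E.

Yes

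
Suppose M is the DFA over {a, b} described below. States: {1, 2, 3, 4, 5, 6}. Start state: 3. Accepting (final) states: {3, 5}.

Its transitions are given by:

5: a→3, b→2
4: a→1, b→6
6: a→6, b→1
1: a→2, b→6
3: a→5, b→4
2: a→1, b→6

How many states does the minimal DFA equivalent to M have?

2

All states are reachable from the start state.
Start with accepting vs non-accepting: {3,5} | {1,2,4,6}.
Stable partition: {3,5} | {1,2,4,6} — 2 equivalence classes.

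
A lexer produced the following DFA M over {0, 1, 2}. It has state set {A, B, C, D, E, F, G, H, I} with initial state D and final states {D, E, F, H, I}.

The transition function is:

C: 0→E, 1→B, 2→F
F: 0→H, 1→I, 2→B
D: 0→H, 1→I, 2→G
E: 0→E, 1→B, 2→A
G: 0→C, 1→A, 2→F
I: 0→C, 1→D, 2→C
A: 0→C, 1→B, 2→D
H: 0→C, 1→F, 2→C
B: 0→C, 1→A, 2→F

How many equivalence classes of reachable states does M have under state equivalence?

All states are reachable from the start state.
Start with accepting vs non-accepting: {D,E,F,H,I} | {A,B,C,G}.
Split {D,E,F,H,I} by δ(·,0) → {D,E,F} and {H,I}.
Refine {D,E,F} on symbol 0: members go to different blocks, giving {D,F} and {E}.
Split {A,B,C,G} by δ(·,0) → {A,B,G} and {C}.
Stable partition: {D,F} | {A,B,G} | {H,I} | {E} | {C} — 5 equivalence classes.

5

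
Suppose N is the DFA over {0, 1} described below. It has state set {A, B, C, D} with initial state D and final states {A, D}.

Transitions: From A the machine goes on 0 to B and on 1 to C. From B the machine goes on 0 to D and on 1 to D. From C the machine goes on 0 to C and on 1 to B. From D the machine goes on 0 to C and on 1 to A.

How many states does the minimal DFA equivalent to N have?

4

Every state is reachable, so we keep all 4.
P0 = {A,D} | {B,C}.
Split {A,D} by δ(·,1) → {A} and {D}.
On input 0, block {B,C} splits into {B} and {C}.
Stable partition: {A} | {B} | {D} | {C} — 4 equivalence classes.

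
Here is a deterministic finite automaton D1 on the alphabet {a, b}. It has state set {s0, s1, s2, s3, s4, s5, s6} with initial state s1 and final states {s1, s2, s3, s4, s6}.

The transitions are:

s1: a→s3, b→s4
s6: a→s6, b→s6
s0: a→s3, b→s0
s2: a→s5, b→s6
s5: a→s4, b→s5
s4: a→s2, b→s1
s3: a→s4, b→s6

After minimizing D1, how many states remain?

6

States {s0} cannot be reached from the start state, so discard them.
Start with accepting vs non-accepting: {s1,s2,s3,s4,s6} | {s5}.
Refine {s1,s2,s3,s4,s6} on symbol a: members go to different blocks, giving {s1,s3,s4,s6} and {s2}.
Refine {s1,s3,s4,s6} on symbol a: members go to different blocks, giving {s1,s3,s6} and {s4}.
Refine {s1,s3,s6} on symbol a: members go to different blocks, giving {s1,s6} and {s3}.
On input a, block {s1,s6} splits into {s1} and {s6}.
Stable partition: {s1} | {s5} | {s2} | {s4} | {s3} | {s6} — 6 equivalence classes.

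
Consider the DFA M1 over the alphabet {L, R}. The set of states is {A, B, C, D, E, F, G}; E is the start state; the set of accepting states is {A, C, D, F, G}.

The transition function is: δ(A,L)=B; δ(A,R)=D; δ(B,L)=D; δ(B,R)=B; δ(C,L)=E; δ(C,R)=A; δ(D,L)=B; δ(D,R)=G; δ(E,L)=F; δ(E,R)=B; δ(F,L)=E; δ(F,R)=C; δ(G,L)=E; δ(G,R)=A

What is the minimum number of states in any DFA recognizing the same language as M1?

2

Every state is reachable, so we keep all 7.
P0 = {A,C,D,F,G} | {B,E}.
The partition is now stable with 2 blocks: {A,C,D,F,G} | {B,E}.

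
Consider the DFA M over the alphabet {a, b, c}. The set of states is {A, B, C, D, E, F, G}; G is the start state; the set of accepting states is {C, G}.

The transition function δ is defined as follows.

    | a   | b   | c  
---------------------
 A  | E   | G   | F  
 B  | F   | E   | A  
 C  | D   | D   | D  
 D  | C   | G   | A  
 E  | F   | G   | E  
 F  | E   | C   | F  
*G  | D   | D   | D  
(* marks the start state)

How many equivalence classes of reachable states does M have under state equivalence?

Reachable states from the start: {A,C,D,E,F,G}. Unreachable: {B} — drop them.
Initial partition by acceptance: {C,G} | {A,D,E,F}.
On input a, block {A,D,E,F} splits into {A,E,F} and {D}.
The partition is now stable with 3 blocks: {C,G} | {A,E,F} | {D}.

3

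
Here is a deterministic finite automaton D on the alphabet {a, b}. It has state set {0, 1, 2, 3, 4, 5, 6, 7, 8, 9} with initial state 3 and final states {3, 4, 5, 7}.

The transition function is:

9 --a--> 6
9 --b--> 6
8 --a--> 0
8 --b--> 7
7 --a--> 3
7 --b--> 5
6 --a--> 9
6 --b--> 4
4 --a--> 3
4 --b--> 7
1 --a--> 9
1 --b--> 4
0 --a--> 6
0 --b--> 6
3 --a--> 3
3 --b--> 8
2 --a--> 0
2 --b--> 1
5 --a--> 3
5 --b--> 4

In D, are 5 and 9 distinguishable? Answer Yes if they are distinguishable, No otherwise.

First remove the unreachable states {1,2}; 8 states remain.
Initial partition by acceptance: {3,4,5,7} | {0,6,8,9}.
Refine {3,4,5,7} on symbol b: members go to different blocks, giving {4,5,7} and {3}.
Refine {0,6,8,9} on symbol b: members go to different blocks, giving {0,9} and {6,8}.
No further refinement is possible. Final partition (4 blocks): {4,5,7} | {0,9} | {3} | {6,8}.
5 and 9 end up in different blocks, so they are distinguishable. For instance, the string 'ε' is accepted from only 5.

Yes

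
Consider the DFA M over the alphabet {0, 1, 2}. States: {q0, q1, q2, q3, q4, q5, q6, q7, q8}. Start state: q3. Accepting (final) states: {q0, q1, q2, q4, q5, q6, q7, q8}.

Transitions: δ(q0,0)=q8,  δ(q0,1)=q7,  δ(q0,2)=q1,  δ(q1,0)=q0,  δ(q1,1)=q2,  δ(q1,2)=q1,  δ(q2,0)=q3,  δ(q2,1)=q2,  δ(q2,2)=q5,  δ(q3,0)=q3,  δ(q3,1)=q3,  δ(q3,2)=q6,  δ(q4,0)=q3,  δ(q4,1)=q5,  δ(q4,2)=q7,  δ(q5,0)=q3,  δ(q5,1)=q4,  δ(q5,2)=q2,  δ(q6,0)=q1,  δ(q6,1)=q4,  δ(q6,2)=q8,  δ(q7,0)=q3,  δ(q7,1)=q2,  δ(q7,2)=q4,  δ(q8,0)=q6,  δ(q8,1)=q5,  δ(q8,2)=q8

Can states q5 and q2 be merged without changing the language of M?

All states are reachable from the start state.
Initial partition by acceptance: {q0,q1,q2,q4,q5,q6,q7,q8} | {q3}.
Refine {q0,q1,q2,q4,q5,q6,q7,q8} on symbol 0: members go to different blocks, giving {q0,q1,q6,q8} and {q2,q4,q5,q7}.
The partition is now stable with 3 blocks: {q0,q1,q6,q8} | {q3} | {q2,q4,q5,q7}.
q5 and q2 lie in the same block of the stable partition, so they are equivalent — no string distinguishes them.

Yes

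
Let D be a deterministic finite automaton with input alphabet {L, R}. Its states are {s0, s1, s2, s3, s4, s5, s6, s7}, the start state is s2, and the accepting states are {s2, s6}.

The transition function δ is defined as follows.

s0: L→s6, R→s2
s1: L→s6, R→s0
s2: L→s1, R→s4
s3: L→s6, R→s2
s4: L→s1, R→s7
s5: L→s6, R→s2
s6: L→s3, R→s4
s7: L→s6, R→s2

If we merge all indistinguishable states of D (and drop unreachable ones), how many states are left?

States {s5} cannot be reached from the start state, so discard them.
Start with accepting vs non-accepting: {s2,s6} | {s0,s1,s3,s4,s7}.
Split {s0,s1,s3,s4,s7} by δ(·,L) → {s0,s1,s3,s7} and {s4}.
Refine {s0,s1,s3,s7} on symbol R: members go to different blocks, giving {s0,s3,s7} and {s1}.
On input L, block {s2,s6} splits into {s2} and {s6}.
The partition is now stable with 5 blocks: {s2} | {s0,s3,s7} | {s4} | {s1} | {s6}.

5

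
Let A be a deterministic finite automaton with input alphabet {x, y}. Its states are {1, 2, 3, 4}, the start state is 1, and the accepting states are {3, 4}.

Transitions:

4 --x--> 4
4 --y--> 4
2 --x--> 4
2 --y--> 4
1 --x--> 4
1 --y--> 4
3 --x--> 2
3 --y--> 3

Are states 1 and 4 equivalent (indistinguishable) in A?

No

States {2,3} cannot be reached from the start state, so discard them.
Start with accepting vs non-accepting: {4} | {1}.
No further refinement is possible. Final partition (2 blocks): {4} | {1}.
1 and 4 end up in different blocks, so they are distinguishable. For instance, the string 'ε' is accepted from only 4.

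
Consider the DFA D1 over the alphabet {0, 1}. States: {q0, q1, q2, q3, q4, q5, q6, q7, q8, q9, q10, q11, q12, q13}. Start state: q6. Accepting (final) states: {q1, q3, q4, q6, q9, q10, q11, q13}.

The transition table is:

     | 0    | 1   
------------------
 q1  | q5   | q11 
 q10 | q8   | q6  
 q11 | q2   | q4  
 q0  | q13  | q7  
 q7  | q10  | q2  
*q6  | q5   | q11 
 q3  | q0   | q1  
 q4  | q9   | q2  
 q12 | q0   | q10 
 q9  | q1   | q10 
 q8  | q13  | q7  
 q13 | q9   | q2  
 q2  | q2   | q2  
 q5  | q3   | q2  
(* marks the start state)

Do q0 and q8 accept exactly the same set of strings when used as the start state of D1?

Yes

Reachable states from the start: {q0,q1,q2,q3,q4,q5,q6,q7,q8,q9,q10,q11,q13}. Unreachable: {q12} — drop them.
Start with accepting vs non-accepting: {q1,q3,q4,q6,q9,q10,q11,q13} | {q0,q2,q5,q7,q8}.
On input 0, block {q1,q3,q4,q6,q9,q10,q11,q13} splits into {q1,q3,q6,q10,q11} and {q4,q9,q13}.
Refine {q1,q3,q6,q10,q11} on symbol 1: members go to different blocks, giving {q1,q3,q6,q10} and {q11}.
Refine {q1,q3,q6,q10} on symbol 1: members go to different blocks, giving {q1,q6} and {q3,q10}.
Split {q0,q2,q5,q7,q8} by δ(·,0) → {q0,q8} and {q5,q7} and {q2}.
Split {q4,q9,q13} by δ(·,0) → {q4,q13} and {q9}.
The partition is now stable with 8 blocks: {q1,q6} | {q0,q8} | {q4,q13} | {q11} | {q3,q10} | {q5,q7} | {q2} | {q9}.
q0 and q8 lie in the same block of the stable partition, so they are equivalent — no string distinguishes them.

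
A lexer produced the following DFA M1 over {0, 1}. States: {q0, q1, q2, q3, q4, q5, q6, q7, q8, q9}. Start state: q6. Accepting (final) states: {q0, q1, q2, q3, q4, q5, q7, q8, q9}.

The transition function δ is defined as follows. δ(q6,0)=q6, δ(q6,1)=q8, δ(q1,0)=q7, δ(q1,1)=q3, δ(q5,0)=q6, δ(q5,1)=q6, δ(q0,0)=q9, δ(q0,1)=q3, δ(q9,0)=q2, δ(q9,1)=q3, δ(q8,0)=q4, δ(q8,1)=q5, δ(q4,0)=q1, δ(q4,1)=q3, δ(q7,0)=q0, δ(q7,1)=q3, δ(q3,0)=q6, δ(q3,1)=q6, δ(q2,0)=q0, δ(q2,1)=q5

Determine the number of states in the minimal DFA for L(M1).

Start with accepting vs non-accepting: {q0,q1,q2,q3,q4,q5,q7,q8,q9} | {q6}.
Split {q0,q1,q2,q3,q4,q5,q7,q8,q9} by δ(·,0) → {q0,q1,q2,q4,q7,q8,q9} and {q3,q5}.
Stable partition: {q0,q1,q2,q4,q7,q8,q9} | {q6} | {q3,q5} — 3 equivalence classes.

3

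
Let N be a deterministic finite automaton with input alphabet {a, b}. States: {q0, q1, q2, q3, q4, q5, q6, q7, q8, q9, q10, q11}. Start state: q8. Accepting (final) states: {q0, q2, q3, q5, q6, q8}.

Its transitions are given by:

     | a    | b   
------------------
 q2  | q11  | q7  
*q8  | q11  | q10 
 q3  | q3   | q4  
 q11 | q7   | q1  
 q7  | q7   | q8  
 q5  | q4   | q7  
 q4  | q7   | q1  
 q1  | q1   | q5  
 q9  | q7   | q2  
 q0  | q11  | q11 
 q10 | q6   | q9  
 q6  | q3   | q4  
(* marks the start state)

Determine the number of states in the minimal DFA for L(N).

8

Reachable states from the start: {q1,q2,q3,q4,q5,q6,q7,q8,q9,q10,q11}. Unreachable: {q0} — drop them.
Initial partition by acceptance: {q2,q3,q5,q6,q8} | {q1,q4,q7,q9,q10,q11}.
On input a, block {q2,q3,q5,q6,q8} splits into {q2,q5,q8} and {q3,q6}.
On input a, block {q1,q4,q7,q9,q10,q11} splits into {q1,q4,q7,q9,q11} and {q10}.
Refine {q2,q5,q8} on symbol b: members go to different blocks, giving {q2,q5} and {q8}.
Split {q1,q4,q7,q9,q11} by δ(·,b) → {q1,q9} and {q4,q11} and {q7}.
Split {q1,q9} by δ(·,a) → {q1} and {q9}.
Stable partition: {q2,q5} | {q1} | {q3,q6} | {q10} | {q8} | {q4,q11} | {q7} | {q9} — 8 equivalence classes.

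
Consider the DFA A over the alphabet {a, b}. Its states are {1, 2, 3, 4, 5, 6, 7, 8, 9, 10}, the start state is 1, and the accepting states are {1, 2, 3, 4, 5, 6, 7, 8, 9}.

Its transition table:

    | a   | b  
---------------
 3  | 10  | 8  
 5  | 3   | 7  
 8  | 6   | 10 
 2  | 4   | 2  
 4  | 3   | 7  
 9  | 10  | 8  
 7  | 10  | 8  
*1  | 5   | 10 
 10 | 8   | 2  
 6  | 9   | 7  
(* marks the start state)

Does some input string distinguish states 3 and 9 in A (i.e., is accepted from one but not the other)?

All states are reachable from the start state.
P0 = {1,2,3,4,5,6,7,8,9} | {10}.
On input a, block {1,2,3,4,5,6,7,8,9} splits into {1,2,4,5,6,8} and {3,7,9}.
Refine {1,2,4,5,6,8} on symbol a: members go to different blocks, giving {1,2,8} and {4,5,6}.
Refine {1,2,8} on symbol b: members go to different blocks, giving {1,8} and {2}.
No further refinement is possible. Final partition (5 blocks): {1,8} | {10} | {3,7,9} | {4,5,6} | {2}.
3 and 9 lie in the same block of the stable partition, so they are equivalent — no string distinguishes them.

No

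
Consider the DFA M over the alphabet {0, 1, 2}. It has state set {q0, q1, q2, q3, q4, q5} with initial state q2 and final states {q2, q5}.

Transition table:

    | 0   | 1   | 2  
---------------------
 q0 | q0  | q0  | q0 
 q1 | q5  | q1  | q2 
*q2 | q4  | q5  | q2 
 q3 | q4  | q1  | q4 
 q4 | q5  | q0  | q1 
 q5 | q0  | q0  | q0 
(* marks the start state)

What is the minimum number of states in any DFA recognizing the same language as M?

5

Reachable states from the start: {q0,q1,q2,q4,q5}. Unreachable: {q3} — drop them.
P0 = {q2,q5} | {q0,q1,q4}.
Split {q2,q5} by δ(·,1) → {q2} and {q5}.
On input 0, block {q0,q1,q4} splits into {q1,q4} and {q0}.
Split {q1,q4} by δ(·,1) → {q1} and {q4}.
No further refinement is possible. Final partition (5 blocks): {q2} | {q1} | {q5} | {q0} | {q4}.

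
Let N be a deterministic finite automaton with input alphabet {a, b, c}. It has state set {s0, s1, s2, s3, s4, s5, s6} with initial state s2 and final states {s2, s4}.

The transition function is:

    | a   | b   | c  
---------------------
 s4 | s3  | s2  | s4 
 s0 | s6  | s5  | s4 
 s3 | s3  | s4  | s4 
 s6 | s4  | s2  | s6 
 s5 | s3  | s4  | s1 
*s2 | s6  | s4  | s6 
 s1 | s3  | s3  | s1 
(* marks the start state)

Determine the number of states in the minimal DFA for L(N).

4

First remove the unreachable states {s0,s1,s5}; 4 states remain.
Initial partition by acceptance: {s2,s4} | {s3,s6}.
Split {s2,s4} by δ(·,c) → {s2} and {s4}.
Refine {s3,s6} on symbol a: members go to different blocks, giving {s3} and {s6}.
Stable partition: {s2} | {s3} | {s4} | {s6} — 4 equivalence classes.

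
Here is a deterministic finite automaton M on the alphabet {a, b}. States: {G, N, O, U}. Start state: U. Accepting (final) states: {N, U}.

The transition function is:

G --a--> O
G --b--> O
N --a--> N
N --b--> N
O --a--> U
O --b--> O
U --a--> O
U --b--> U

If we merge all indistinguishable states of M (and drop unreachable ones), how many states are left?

2

States {G,N} cannot be reached from the start state, so discard them.
P0 = {U} | {O}.
No further refinement is possible. Final partition (2 blocks): {U} | {O}.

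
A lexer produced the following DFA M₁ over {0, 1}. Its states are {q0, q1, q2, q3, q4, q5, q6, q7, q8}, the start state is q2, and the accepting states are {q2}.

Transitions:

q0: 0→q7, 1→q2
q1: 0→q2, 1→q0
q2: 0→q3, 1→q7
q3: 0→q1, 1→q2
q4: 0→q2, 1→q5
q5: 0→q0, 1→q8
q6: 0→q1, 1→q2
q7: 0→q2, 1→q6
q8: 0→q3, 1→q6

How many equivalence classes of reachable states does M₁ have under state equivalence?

3

First remove the unreachable states {q4,q5,q8}; 6 states remain.
P0 = {q2} | {q0,q1,q3,q6,q7}.
Split {q0,q1,q3,q6,q7} by δ(·,0) → {q0,q3,q6} and {q1,q7}.
The partition is now stable with 3 blocks: {q2} | {q0,q3,q6} | {q1,q7}.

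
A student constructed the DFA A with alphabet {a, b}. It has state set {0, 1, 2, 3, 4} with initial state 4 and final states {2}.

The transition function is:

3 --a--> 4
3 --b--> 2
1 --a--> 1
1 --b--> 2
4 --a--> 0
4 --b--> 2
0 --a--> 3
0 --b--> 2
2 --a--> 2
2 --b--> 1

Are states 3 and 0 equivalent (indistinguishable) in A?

Yes

Start with accepting vs non-accepting: {2} | {0,1,3,4}.
The partition is now stable with 2 blocks: {2} | {0,1,3,4}.
3 and 0 lie in the same block of the stable partition, so they are equivalent — no string distinguishes them.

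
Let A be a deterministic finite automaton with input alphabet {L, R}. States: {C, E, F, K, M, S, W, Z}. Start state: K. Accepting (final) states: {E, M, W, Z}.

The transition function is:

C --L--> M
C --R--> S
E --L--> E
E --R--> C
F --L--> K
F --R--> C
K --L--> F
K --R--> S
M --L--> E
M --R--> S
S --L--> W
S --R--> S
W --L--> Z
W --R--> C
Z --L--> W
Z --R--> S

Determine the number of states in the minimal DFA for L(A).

3

All states are reachable from the start state.
Start with accepting vs non-accepting: {E,M,W,Z} | {C,F,K,S}.
Refine {C,F,K,S} on symbol L: members go to different blocks, giving {C,S} and {F,K}.
No further refinement is possible. Final partition (3 blocks): {E,M,W,Z} | {C,S} | {F,K}.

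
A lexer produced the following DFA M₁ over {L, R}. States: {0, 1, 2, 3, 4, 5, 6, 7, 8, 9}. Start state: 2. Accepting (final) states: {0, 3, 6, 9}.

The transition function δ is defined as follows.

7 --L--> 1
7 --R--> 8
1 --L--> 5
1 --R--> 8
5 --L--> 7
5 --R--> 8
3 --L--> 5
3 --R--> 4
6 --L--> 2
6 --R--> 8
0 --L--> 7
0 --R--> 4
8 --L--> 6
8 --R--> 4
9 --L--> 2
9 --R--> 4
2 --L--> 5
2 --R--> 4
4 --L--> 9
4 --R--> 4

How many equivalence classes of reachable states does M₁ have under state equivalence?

3

States {0,3} cannot be reached from the start state, so discard them.
P0 = {6,9} | {1,2,4,5,7,8}.
On input L, block {1,2,4,5,7,8} splits into {1,2,5,7} and {4,8}.
Stable partition: {6,9} | {1,2,5,7} | {4,8} — 3 equivalence classes.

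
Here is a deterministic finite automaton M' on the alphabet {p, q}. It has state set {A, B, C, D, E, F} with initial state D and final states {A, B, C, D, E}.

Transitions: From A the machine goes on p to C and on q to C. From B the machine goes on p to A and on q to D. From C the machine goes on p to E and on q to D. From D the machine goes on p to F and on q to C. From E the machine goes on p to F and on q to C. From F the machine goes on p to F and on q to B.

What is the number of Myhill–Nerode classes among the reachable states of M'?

Every state is reachable, so we keep all 6.
P0 = {A,B,C,D,E} | {F}.
Refine {A,B,C,D,E} on symbol p: members go to different blocks, giving {A,B,C} and {D,E}.
Split {A,B,C} by δ(·,p) → {A,B} and {C}.
Refine {A,B} on symbol p: members go to different blocks, giving {A} and {B}.
No further refinement is possible. Final partition (5 blocks): {A} | {F} | {D,E} | {C} | {B}.

5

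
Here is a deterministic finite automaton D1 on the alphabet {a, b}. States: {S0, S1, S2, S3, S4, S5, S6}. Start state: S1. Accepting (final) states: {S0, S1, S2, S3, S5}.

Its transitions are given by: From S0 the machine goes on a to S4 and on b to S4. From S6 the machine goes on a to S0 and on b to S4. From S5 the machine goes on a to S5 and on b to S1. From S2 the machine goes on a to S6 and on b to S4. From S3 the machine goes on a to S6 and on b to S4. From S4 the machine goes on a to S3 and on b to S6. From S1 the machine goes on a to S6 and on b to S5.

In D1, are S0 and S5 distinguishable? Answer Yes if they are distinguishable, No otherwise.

Yes

States {S2} cannot be reached from the start state, so discard them.
P0 = {S0,S1,S3,S5} | {S4,S6}.
On input a, block {S0,S1,S3,S5} splits into {S0,S1,S3} and {S5}.
Split {S0,S1,S3} by δ(·,b) → {S0,S3} and {S1}.
Stable partition: {S0,S3} | {S4,S6} | {S5} | {S1} — 4 equivalence classes.
S0 and S5 end up in different blocks, so they are distinguishable. For instance, the string 'a' is accepted from only S5.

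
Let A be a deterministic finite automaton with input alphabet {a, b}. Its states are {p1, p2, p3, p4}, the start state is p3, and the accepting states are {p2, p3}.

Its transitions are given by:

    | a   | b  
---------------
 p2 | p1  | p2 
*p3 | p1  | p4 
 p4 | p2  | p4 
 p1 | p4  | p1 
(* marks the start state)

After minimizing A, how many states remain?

All states are reachable from the start state.
Initial partition by acceptance: {p2,p3} | {p1,p4}.
Split {p2,p3} by δ(·,b) → {p2} and {p3}.
Split {p1,p4} by δ(·,a) → {p1} and {p4}.
Stable partition: {p2} | {p1} | {p3} | {p4} — 4 equivalence classes.

4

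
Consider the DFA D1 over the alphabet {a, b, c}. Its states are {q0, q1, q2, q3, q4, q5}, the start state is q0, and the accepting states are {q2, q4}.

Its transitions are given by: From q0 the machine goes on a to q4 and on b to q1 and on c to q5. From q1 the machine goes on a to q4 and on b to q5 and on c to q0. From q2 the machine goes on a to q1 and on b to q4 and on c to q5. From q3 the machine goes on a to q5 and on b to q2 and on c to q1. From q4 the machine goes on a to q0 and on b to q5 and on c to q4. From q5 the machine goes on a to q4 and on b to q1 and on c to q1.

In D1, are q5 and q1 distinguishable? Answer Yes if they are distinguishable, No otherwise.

No

Reachable states from the start: {q0,q1,q4,q5}. Unreachable: {q2,q3} — drop them.
Initial partition by acceptance: {q4} | {q0,q1,q5}.
No further refinement is possible. Final partition (2 blocks): {q4} | {q0,q1,q5}.
q5 and q1 lie in the same block of the stable partition, so they are equivalent — no string distinguishes them.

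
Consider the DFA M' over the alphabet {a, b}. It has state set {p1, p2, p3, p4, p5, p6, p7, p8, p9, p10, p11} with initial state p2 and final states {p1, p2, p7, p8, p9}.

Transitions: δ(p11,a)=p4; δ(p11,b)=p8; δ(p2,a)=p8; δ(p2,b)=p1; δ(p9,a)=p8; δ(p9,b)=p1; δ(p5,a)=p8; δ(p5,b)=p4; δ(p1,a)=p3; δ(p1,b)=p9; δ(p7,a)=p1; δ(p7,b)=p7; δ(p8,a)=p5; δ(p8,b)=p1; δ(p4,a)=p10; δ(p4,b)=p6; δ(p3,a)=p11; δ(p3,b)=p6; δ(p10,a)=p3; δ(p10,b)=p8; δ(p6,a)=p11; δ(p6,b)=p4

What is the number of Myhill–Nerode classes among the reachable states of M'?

States {p7} cannot be reached from the start state, so discard them.
Start with accepting vs non-accepting: {p1,p2,p8,p9} | {p3,p4,p5,p6,p10,p11}.
Split {p1,p2,p8,p9} by δ(·,a) → {p1,p8} and {p2,p9}.
On input b, block {p1,p8} splits into {p1} and {p8}.
On input a, block {p3,p4,p5,p6,p10,p11} splits into {p3,p4,p6,p10,p11} and {p5}.
On input b, block {p3,p4,p6,p10,p11} splits into {p3,p4,p6} and {p10,p11}.
The partition is now stable with 6 blocks: {p1} | {p3,p4,p6} | {p2,p9} | {p8} | {p5} | {p10,p11}.

6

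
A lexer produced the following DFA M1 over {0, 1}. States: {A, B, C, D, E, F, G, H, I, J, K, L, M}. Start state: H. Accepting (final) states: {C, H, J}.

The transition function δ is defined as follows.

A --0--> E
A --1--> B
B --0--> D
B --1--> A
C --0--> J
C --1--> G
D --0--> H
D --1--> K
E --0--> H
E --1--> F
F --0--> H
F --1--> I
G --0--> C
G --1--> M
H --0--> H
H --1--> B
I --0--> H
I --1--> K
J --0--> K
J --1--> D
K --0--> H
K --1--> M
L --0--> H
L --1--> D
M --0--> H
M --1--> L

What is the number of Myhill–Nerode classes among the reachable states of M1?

3

First remove the unreachable states {C,G,J}; 10 states remain.
P0 = {H} | {A,B,D,E,F,I,K,L,M}.
Refine {A,B,D,E,F,I,K,L,M} on symbol 0: members go to different blocks, giving {D,E,F,I,K,L,M} and {A,B}.
Stable partition: {H} | {D,E,F,I,K,L,M} | {A,B} — 3 equivalence classes.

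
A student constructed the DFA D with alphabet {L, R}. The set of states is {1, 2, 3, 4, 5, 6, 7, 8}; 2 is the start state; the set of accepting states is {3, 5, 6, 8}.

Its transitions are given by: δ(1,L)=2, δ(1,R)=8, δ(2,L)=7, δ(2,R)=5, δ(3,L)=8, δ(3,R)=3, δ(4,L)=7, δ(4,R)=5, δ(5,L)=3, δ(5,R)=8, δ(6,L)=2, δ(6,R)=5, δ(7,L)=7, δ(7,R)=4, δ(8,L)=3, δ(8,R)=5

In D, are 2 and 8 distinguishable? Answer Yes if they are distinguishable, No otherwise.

Yes

States {1,6} cannot be reached from the start state, so discard them.
Initial partition by acceptance: {3,5,8} | {2,4,7}.
On input R, block {2,4,7} splits into {2,4} and {7}.
No further refinement is possible. Final partition (3 blocks): {3,5,8} | {2,4} | {7}.
2 and 8 end up in different blocks, so they are distinguishable. For instance, the string 'ε' is accepted from only 8.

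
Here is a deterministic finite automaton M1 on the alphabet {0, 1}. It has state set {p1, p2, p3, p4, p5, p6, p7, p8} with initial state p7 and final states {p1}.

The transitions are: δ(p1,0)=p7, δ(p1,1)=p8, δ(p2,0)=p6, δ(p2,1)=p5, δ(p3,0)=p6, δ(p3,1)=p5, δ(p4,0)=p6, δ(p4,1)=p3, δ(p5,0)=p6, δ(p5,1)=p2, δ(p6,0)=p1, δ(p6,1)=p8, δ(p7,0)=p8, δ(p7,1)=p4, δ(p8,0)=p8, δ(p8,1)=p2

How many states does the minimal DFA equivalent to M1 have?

4

All states are reachable from the start state.
Start with accepting vs non-accepting: {p1} | {p2,p3,p4,p5,p6,p7,p8}.
Refine {p2,p3,p4,p5,p6,p7,p8} on symbol 0: members go to different blocks, giving {p2,p3,p4,p5,p7,p8} and {p6}.
On input 0, block {p2,p3,p4,p5,p7,p8} splits into {p2,p3,p4,p5} and {p7,p8}.
No further refinement is possible. Final partition (4 blocks): {p1} | {p2,p3,p4,p5} | {p6} | {p7,p8}.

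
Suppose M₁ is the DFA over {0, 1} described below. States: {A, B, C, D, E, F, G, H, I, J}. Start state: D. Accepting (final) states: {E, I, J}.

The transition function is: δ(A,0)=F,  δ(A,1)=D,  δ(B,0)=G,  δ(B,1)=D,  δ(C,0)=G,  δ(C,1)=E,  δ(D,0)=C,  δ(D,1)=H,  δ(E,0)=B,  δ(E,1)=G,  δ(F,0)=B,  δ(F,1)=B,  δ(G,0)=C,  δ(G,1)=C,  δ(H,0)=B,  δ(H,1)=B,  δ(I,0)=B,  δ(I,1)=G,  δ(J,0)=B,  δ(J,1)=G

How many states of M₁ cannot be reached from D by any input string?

4

Starting at D and following transitions, the reachable set is {B, C, D, E, G, H}. That leaves A, F, I, J unreachable — 4 in total.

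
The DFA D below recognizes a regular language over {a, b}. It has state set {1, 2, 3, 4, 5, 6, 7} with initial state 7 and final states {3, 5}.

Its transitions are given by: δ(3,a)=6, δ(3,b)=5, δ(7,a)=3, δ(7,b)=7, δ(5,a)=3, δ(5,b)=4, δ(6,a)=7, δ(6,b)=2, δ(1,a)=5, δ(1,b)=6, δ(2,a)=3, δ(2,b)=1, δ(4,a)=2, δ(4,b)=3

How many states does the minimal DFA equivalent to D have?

7

Start with accepting vs non-accepting: {3,5} | {1,2,4,6,7}.
Split {3,5} by δ(·,a) → {3} and {5}.
Refine {1,2,4,6,7} on symbol a: members go to different blocks, giving {2,7} and {4,6} and {1}.
Refine {2,7} on symbol b: members go to different blocks, giving {2} and {7}.
On input a, block {4,6} splits into {4} and {6}.
The partition is now stable with 7 blocks: {3} | {2} | {5} | {4} | {1} | {7} | {6}.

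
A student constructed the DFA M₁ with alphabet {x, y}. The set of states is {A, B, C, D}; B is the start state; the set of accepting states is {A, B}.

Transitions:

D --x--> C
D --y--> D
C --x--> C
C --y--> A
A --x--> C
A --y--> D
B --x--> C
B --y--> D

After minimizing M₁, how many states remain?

All states are reachable from the start state.
Start with accepting vs non-accepting: {A,B} | {C,D}.
Refine {C,D} on symbol y: members go to different blocks, giving {C} and {D}.
Stable partition: {A,B} | {C} | {D} — 3 equivalence classes.

3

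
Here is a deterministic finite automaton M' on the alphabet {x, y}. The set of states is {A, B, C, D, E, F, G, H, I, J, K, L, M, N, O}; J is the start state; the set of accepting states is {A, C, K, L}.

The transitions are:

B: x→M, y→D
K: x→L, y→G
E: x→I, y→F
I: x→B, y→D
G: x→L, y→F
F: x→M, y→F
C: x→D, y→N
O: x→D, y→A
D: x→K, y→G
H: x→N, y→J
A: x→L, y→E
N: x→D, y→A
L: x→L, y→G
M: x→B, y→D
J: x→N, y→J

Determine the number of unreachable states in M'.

3

No path from J leads to C, H, O; the other 12 states are all reachable.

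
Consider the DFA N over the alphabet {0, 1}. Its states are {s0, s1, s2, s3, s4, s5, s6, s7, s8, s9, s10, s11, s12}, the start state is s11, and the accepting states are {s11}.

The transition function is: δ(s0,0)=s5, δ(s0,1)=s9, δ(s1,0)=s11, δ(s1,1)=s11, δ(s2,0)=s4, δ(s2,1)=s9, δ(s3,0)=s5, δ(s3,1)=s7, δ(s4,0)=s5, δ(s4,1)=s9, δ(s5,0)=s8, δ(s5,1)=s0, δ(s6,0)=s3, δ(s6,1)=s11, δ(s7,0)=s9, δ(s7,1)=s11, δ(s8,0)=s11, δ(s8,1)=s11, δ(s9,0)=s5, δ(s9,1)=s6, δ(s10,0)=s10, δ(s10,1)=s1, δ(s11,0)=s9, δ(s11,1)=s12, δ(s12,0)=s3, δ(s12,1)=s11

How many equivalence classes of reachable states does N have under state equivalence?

First remove the unreachable states {s1,s2,s4,s10}; 9 states remain.
P0 = {s11} | {s0,s3,s5,s6,s7,s8,s9,s12}.
On input 0, block {s0,s3,s5,s6,s7,s8,s9,s12} splits into {s0,s3,s5,s6,s7,s9,s12} and {s8}.
On input 0, block {s0,s3,s5,s6,s7,s9,s12} splits into {s0,s3,s6,s7,s9,s12} and {s5}.
On input 0, block {s0,s3,s6,s7,s9,s12} splits into {s0,s3,s9} and {s6,s7,s12}.
Refine {s0,s3,s9} on symbol 1: members go to different blocks, giving {s3,s9} and {s0}.
Stable partition: {s11} | {s3,s9} | {s8} | {s5} | {s6,s7,s12} | {s0} — 6 equivalence classes.

6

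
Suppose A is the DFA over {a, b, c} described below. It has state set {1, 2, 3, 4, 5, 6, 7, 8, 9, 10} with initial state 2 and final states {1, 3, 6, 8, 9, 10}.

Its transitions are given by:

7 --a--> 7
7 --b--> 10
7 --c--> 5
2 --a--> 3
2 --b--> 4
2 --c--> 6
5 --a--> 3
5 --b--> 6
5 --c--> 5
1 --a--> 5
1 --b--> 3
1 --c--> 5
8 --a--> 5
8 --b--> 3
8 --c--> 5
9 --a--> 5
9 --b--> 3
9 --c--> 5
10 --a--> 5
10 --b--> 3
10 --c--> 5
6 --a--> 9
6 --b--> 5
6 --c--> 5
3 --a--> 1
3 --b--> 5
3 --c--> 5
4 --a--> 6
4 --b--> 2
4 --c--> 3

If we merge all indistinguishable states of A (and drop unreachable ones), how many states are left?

States {7,8,10} cannot be reached from the start state, so discard them.
Initial partition by acceptance: {1,3,6,9} | {2,4,5}.
Split {1,3,6,9} by δ(·,a) → {1,9} and {3,6}.
Refine {2,4,5} on symbol b: members go to different blocks, giving {2,4} and {5}.
Stable partition: {1,9} | {2,4} | {3,6} | {5} — 4 equivalence classes.

4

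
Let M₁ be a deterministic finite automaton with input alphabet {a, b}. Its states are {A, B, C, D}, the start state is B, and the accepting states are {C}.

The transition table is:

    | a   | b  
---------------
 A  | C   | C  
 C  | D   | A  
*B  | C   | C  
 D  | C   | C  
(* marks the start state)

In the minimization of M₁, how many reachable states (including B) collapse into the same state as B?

Every state is reachable, so we keep all 4.
Initial partition by acceptance: {C} | {A,B,D}.
Stable partition: {C} | {A,B,D} — 2 equivalence classes.
State B belongs to the block {A,B,D}, which has 3 states.

3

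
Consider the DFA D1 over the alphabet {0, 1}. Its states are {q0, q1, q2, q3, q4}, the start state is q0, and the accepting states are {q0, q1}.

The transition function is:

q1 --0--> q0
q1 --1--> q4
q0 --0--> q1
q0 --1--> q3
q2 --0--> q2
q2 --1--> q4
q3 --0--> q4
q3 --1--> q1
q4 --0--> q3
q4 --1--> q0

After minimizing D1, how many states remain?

First remove the unreachable states {q2}; 4 states remain.
P0 = {q0,q1} | {q3,q4}.
Stable partition: {q0,q1} | {q3,q4} — 2 equivalence classes.

2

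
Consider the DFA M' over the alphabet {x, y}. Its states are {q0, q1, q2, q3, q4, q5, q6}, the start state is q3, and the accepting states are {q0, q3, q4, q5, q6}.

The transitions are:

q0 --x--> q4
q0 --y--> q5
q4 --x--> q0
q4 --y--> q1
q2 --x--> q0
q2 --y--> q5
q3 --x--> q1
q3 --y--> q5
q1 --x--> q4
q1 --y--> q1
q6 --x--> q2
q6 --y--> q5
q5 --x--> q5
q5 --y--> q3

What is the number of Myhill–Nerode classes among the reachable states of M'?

First remove the unreachable states {q2,q6}; 5 states remain.
P0 = {q0,q3,q4,q5} | {q1}.
On input x, block {q0,q3,q4,q5} splits into {q0,q4,q5} and {q3}.
Split {q0,q4,q5} by δ(·,y) → {q0} and {q4} and {q5}.
The partition is now stable with 5 blocks: {q0} | {q1} | {q3} | {q4} | {q5}.

5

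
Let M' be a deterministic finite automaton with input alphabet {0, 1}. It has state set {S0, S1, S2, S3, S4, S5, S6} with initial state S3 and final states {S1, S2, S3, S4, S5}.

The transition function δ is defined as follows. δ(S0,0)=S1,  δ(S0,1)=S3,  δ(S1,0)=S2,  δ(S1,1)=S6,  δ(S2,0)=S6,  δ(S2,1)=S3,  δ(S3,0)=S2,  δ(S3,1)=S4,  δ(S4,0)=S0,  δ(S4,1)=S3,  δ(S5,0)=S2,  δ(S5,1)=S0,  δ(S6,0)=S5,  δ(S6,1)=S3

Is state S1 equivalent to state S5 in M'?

Yes

P0 = {S1,S2,S3,S4,S5} | {S0,S6}.
Split {S1,S2,S3,S4,S5} by δ(·,0) → {S1,S3,S5} and {S2,S4}.
Split {S1,S3,S5} by δ(·,1) → {S1,S5} and {S3}.
Stable partition: {S1,S5} | {S0,S6} | {S2,S4} | {S3} — 4 equivalence classes.
S1 and S5 lie in the same block of the stable partition, so they are equivalent — no string distinguishes them.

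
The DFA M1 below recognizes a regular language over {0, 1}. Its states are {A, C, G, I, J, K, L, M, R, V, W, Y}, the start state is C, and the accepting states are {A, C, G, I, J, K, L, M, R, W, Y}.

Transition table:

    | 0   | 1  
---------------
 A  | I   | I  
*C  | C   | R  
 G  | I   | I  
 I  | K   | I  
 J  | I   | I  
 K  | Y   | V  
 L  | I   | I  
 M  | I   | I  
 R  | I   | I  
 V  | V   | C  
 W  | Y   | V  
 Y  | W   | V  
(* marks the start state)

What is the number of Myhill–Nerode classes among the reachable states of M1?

5

Reachable states from the start: {C,I,K,R,V,W,Y}. Unreachable: {A,G,J,L,M} — drop them.
Start with accepting vs non-accepting: {C,I,K,R,W,Y} | {V}.
Split {C,I,K,R,W,Y} by δ(·,1) → {K,W,Y} and {C,I,R}.
Refine {C,I,R} on symbol 0: members go to different blocks, giving {C,R} and {I}.
On input 0, block {C,R} splits into {R} and {C}.
The partition is now stable with 5 blocks: {K,W,Y} | {V} | {R} | {I} | {C}.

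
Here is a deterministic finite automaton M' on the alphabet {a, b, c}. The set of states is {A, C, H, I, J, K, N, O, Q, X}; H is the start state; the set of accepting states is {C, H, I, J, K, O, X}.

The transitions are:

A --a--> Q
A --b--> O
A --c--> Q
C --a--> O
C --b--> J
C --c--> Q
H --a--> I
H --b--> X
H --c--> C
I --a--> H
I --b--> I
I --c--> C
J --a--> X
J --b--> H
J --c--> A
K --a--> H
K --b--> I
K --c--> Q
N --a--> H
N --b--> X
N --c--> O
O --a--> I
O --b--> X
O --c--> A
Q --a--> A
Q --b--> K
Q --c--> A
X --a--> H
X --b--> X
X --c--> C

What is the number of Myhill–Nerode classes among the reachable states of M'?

Reachable states from the start: {A,C,H,I,J,K,O,Q,X}. Unreachable: {N} — drop them.
Start with accepting vs non-accepting: {C,H,I,J,K,O,X} | {A,Q}.
Refine {C,H,I,J,K,O,X} on symbol c: members go to different blocks, giving {C,J,K,O} and {H,I,X}.
On input a, block {C,J,K,O} splits into {J,K,O} and {C}.
The partition is now stable with 4 blocks: {J,K,O} | {A,Q} | {H,I,X} | {C}.

4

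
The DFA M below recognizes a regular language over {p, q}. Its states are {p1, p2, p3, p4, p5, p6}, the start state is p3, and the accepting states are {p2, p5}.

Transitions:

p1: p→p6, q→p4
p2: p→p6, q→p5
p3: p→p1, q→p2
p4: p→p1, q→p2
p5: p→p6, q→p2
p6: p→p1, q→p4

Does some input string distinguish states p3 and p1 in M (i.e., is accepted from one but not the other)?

Yes

All states are reachable from the start state.
Initial partition by acceptance: {p2,p5} | {p1,p3,p4,p6}.
On input q, block {p1,p3,p4,p6} splits into {p1,p6} and {p3,p4}.
Stable partition: {p2,p5} | {p1,p6} | {p3,p4} — 3 equivalence classes.
p3 and p1 end up in different blocks, so they are distinguishable. For instance, the string 'q' is accepted from only p3.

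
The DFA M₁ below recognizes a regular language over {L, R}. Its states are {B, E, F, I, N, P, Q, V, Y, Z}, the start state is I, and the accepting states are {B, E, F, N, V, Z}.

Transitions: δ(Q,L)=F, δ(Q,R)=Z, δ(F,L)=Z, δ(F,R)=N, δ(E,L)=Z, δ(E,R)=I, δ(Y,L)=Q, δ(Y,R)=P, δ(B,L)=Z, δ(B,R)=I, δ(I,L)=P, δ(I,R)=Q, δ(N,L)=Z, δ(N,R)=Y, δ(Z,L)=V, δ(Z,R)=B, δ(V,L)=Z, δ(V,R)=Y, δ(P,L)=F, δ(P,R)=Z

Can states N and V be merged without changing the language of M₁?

States {E} cannot be reached from the start state, so discard them.
P0 = {B,F,N,V,Z} | {I,P,Q,Y}.
Split {B,F,N,V,Z} by δ(·,R) → {B,N,V} and {F,Z}.
Refine {I,P,Q,Y} on symbol L: members go to different blocks, giving {I,Y} and {P,Q}.
Refine {F,Z} on symbol L: members go to different blocks, giving {F} and {Z}.
No further refinement is possible. Final partition (5 blocks): {B,N,V} | {I,Y} | {F} | {P,Q} | {Z}.
N and V lie in the same block of the stable partition, so they are equivalent — no string distinguishes them.

Yes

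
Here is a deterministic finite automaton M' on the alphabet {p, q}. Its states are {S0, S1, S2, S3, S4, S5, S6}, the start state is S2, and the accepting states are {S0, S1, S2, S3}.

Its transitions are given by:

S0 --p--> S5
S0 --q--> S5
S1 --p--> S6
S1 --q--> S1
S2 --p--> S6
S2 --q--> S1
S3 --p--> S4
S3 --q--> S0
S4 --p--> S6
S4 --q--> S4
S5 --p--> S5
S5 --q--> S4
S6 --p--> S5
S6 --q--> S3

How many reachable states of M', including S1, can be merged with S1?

2

P0 = {S0,S1,S2,S3} | {S4,S5,S6}.
On input q, block {S0,S1,S2,S3} splits into {S1,S2,S3} and {S0}.
On input q, block {S1,S2,S3} splits into {S1,S2} and {S3}.
Refine {S4,S5,S6} on symbol q: members go to different blocks, giving {S4,S5} and {S6}.
Refine {S4,S5} on symbol p: members go to different blocks, giving {S4} and {S5}.
The partition is now stable with 6 blocks: {S1,S2} | {S4} | {S0} | {S3} | {S6} | {S5}.
State S1 belongs to the block {S1,S2}, which has 2 states.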